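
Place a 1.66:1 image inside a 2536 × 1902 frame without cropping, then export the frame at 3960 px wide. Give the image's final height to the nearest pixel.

2386 px

In the 2536×1902 frame the image fills the width: height = 2536 / 1.660 ≈ 1527.71 px.
The frame scales by 3960/2536 = 1.5615; 1527.71 × 1.5615 ≈ 2385.54 px.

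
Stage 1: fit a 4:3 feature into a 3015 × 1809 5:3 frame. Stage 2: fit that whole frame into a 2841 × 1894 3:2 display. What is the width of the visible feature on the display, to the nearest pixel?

2273 px

First fit — 4:3 into 3015×1809 spans the height: 2412.00 × 1809.00.
The 5:3 canvas is width-limited in 2841×1894, giving 2841.00 × 1704.60; scale factor 0.9423.
The feature scales with it: width 2412.00 × 0.9423 ≈ 2272.80.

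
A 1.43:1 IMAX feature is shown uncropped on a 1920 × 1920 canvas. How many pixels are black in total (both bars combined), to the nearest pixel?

1.43:1 IMAX (1.430) > 1:1 (1.000), so the feature fills the width.
Content height = 1920 / 1.430 ≈ 1342.6573 px.
Black = 1920 − 1342.6573 = 577.3427 px.
Bar area = 577.3427 × 1920 ≈ 1108498 px.

1108498 pixels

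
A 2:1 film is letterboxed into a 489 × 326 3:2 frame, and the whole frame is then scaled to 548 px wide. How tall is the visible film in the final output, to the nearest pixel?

274 px

Fitted into 489×326, the film spans the width; its height is 489 × 1/2 ≈ 244.50 px.
Resizing to 548 px wide multiplies everything by 1.1207: 244.50 → 274.00 px.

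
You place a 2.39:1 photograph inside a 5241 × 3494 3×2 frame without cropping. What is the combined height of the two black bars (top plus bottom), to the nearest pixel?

2.39:1 is wider than 3×2, so it spans the full width.
That makes the image 2192.89 px tall (5241 / 2.390).
Leftover height: 3494 − 2192.89 = 1301.11 px.

1301 px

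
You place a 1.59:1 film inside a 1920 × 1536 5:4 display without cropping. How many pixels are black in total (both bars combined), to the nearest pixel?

630629 pixels

Since 1.590 > 1.250, the film is width-limited.
Content height = 1920 / 1.590 ≈ 1207.5472 px.
Leftover height: 1536 − 1207.5472 = 328.4528 px.
Across the 1920-px span: 328.4528 × 1920 ≈ 630629 px.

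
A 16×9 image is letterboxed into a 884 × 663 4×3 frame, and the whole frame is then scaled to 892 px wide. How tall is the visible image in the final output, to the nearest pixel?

In the 884×663 frame the image fills the width: height = 884 × 9/16 ≈ 497.25 px.
Scaling 884 → 892 is ×1.0090, so the height becomes 497.25 × 1.0090 ≈ 501.75 px.

502 px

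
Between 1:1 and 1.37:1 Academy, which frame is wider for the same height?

1 and 1.37; 1.37 > 1.

1.37:1 Academy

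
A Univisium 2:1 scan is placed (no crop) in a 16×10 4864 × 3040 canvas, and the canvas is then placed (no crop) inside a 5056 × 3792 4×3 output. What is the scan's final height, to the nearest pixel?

2528 px

Univisium 2:1 in 4864×3040: fills the width, so the scan is 4864.00 × 2432.00.
16×10 in 5056×3792: fills the width, so the intermediate becomes 5056.00 × 3160.00 — a scale of ×1.0395.
Applying the same ×1.0395: 2432.00 → 2528.00.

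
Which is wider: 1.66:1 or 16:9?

16:9

1.66 and 16:9 = 1.778; 1.778 > 1.66.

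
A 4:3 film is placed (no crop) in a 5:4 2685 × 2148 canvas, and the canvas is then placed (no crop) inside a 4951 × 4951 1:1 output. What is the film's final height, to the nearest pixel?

First fit — 4:3 into 2685×2148 spans the width: 2685.00 × 2013.75.
Second fit — the 5:4 canvas into 4951×4951 spans the width: 4951.00 × 3960.80 (×1.8439 from 2685×2148).
The film scales with it: height 2013.75 × 1.8439 ≈ 3713.25.

3713 px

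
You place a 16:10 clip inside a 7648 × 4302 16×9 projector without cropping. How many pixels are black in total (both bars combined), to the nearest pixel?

3290170 pixels

16:10 is narrower than 16×9, so it spans the full height.
The clip is 4302 × 16/10 ≈ 6883.2000 px wide.
7648 − 6883.2000 = 764.8000 px of bars.
That's 764.8000 × 4302 ≈ 3290170 black pixels.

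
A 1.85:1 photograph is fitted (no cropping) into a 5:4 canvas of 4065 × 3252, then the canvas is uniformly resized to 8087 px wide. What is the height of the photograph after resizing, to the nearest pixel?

4371 px

Fitted into 4065×3252, the photograph spans the width; its height is 4065 / 1.850 ≈ 2197.30 px.
The frame scales by 8087/4065 = 1.9894; 2197.30 × 1.9894 ≈ 4371.35 px.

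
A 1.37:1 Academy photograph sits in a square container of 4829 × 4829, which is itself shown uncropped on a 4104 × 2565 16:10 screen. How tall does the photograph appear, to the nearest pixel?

Inside the 4829×4829 canvas the photograph is width-limited at 4829.00 × 3524.82.
The square canvas is height-limited in 4104×2565, giving 2565.00 × 2565.00; scale factor 0.5312.
The photograph scales with it: height 3524.82 × 0.5312 ≈ 1872.26.

1872 px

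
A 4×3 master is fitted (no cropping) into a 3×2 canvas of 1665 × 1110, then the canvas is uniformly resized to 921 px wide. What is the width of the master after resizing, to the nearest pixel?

819 px

Fitted into 1665×1110, the master spans the height; its width is 1110 × 4/3 ≈ 1480.00 px.
The frame scales by 921/1665 = 0.5532; 1480.00 × 0.5532 ≈ 818.67 px.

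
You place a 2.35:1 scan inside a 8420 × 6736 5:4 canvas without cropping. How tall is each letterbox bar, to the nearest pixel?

2.35:1 is wider than 5:4, so it spans the full width.
That makes the image 3582.98 px tall (8420 / 2.350).
Leftover height: 6736 − 3582.98 = 3153.02 px → 1576.51 each side.

1577 px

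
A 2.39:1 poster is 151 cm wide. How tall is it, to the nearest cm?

63 cm

At 2.39:1, 151 / 2.390 ≈ 63.18.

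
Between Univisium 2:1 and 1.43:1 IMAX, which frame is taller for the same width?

Univisium 2:1 = 2 and 1.43; 2 > 1.43. The smaller width-to-height ratio is the taller frame.

1.43:1 IMAX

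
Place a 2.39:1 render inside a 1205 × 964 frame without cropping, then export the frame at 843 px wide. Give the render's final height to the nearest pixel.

353 px

Fitted into 1205×964, the render spans the width; its height is 1205 / 2.390 ≈ 504.18 px.
The frame scales by 843/1205 = 0.6996; 504.18 × 0.6996 ≈ 352.72 px.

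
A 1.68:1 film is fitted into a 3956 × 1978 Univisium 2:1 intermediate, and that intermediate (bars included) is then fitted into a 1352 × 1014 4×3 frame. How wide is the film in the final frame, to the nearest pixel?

First fit — 1.68:1 into 3956×1978 spans the height: 3323.04 × 1978.00.
Second fit — the Univisium 2:1 canvas into 1352×1014 spans the width: 1352.00 × 676.00 (×0.3418 from 3956×1978).
Applying the same ×0.3418: 3323.04 → 1135.68.

1136 px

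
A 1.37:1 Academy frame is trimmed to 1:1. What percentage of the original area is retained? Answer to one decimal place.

73.0%

Going from 1.37:1 Academy to 1:1 means cutting width while keeping height.
Fraction kept = (1.000)/(1.370) ≈ 72.99%.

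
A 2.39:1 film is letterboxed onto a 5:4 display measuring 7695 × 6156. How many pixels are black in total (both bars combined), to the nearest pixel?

22595096 pixels

2.39:1 is wider than 5:4, so it spans the full width.
That makes the image 3219.6653 px tall (7695 / 2.390).
6156 − 3219.6653 = 2936.3347 px of bars.
Across the 7695-px span: 2936.3347 × 7695 ≈ 22595096 px.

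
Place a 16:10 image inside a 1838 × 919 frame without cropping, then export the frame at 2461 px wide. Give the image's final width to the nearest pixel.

At 1838×919 the image is height-limited, so width = 919 × 16/10 ≈ 1470.40 px.
Scaling 1838 → 2461 is ×1.3390, so the width becomes 1470.40 × 1.3390 ≈ 1968.80 px.

1969 px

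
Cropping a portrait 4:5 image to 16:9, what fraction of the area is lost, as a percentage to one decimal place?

55.0%

Going from portrait 4:5 to 16:9 means cutting height while keeping width.
Fraction kept = (0.800)/(1.778) ≈ 45.00%, so 55.00% is lost.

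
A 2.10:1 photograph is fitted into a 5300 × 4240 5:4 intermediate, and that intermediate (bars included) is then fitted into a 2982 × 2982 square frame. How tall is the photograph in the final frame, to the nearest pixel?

Inside the 5300×4240 canvas the photograph is width-limited at 5300.00 × 2523.81.
The 5:4 canvas is width-limited in 2982×2982, giving 2982.00 × 2385.60; scale factor 0.5626.
The photograph scales with it: height 2523.81 × 0.5626 ≈ 1420.00.

1420 px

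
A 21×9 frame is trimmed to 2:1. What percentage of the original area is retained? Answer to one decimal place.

Going from 21×9 to 2:1 means cutting width while keeping height.
Area ratio = (2.000)/(2.333) = 85.71% retained.

85.7%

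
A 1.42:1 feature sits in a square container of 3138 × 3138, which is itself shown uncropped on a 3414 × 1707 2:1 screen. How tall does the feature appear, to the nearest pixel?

1202 px

First fit — 1.42:1 into 3138×3138 spans the width: 3138.00 × 2209.86.
square in 3414×1707: fills the height, so the intermediate becomes 1707.00 × 1707.00 — a scale of ×0.5440.
So the feature's height is 2209.86 × 0.5440 ≈ 1202.11.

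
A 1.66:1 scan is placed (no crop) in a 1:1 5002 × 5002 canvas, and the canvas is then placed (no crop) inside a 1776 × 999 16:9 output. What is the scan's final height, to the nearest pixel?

602 px

Inside the 5002×5002 canvas the scan is width-limited at 5002.00 × 3013.25.
The 1:1 canvas is height-limited in 1776×999, giving 999.00 × 999.00; scale factor 0.1997.
The scan scales with it: height 3013.25 × 0.1997 ≈ 601.81.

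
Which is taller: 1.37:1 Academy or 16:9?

1.37:1 Academy

1.37 and 16:9 = 1.778; 1.778 > 1.37. The smaller width-to-height ratio is the taller frame.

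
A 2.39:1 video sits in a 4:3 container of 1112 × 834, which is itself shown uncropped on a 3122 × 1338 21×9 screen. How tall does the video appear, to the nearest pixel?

First fit — 2.39:1 into 1112×834 spans the width: 1112.00 × 465.27.
The 4:3 canvas is height-limited in 3122×1338, giving 1784.00 × 1338.00; scale factor 1.6043.
The video scales with it: height 465.27 × 1.6043 ≈ 746.44.

746 px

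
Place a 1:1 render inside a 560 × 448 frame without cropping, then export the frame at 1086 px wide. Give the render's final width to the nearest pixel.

869 px

In the 560×448 frame the render fills the height: width = 448 × 1/1 ≈ 448.00 px.
Resizing to 1086 px wide multiplies everything by 1.9393: 448.00 → 868.80 px.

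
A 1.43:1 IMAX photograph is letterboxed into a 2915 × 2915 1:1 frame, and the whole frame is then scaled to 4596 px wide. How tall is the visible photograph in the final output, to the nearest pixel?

Fitted into 2915×2915, the photograph spans the width; its height is 2915 / 1.430 ≈ 2038.46 px.
Scaling 2915 → 4596 is ×1.5767, so the height becomes 2038.46 × 1.5767 ≈ 3213.99 px.

3214 px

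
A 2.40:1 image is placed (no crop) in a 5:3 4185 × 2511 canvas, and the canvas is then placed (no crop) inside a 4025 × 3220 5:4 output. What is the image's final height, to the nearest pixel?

1677 px

2.40:1 in 4185×2511: fills the width, so the image is 4185.00 × 1743.75.
5:3 in 4025×3220: fills the width, so the intermediate becomes 4025.00 × 2415.00 — a scale of ×0.9618.
The image scales with it: height 1743.75 × 0.9618 ≈ 1677.08.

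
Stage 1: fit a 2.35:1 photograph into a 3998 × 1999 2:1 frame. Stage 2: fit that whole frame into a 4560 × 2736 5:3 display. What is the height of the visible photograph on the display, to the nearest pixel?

2.35:1 in 3998×1999: fills the width, so the photograph is 3998.00 × 1701.28.
The 2:1 canvas is width-limited in 4560×2736, giving 4560.00 × 2280.00; scale factor 1.1406.
Applying the same ×1.1406: 1701.28 → 1940.43.

1940 px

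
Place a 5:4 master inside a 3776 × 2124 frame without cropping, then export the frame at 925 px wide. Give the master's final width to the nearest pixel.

At 3776×2124 the master is height-limited, so width = 2124 × 5/4 ≈ 2655.00 px.
The frame scales by 925/3776 = 0.2450; 2655.00 × 0.2450 ≈ 650.39 px.

650 px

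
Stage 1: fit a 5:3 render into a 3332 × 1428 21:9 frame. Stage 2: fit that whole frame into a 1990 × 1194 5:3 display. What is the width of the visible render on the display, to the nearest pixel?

1421 px

5:3 in 3332×1428: fills the height, so the render is 2380.00 × 1428.00.
21:9 in 1990×1194: fills the width, so the intermediate becomes 1990.00 × 852.86 — a scale of ×0.5972.
The render scales with it: width 2380.00 × 0.5972 ≈ 1421.43.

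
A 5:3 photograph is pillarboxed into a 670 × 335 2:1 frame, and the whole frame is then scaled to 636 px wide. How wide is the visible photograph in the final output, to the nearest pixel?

In the 670×335 frame the photograph fills the height: width = 335 × 5/3 ≈ 558.33 px.
Resizing to 636 px wide multiplies everything by 0.9493: 558.33 → 530.00 px.

530 px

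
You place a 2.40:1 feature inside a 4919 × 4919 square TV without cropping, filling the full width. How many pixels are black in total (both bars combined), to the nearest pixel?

Content height = 4919 / 2.400 ≈ 2049.5833 px.
4919 − 2049.5833 = 2869.4167 px of bars.
Bar area = 2869.4167 × 4919 ≈ 14114661 px.

14114661 pixels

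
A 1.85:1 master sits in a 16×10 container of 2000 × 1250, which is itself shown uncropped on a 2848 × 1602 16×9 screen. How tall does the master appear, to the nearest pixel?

1386 px

1.85:1 in 2000×1250: fills the width, so the master is 2000.00 × 1081.08.
The 16×10 canvas is height-limited in 2848×1602, giving 2563.20 × 1602.00; scale factor 1.2816.
Applying the same ×1.2816: 1081.08 → 1385.51.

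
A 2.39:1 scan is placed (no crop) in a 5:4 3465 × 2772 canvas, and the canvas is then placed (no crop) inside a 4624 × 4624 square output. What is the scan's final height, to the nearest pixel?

1935 px

First fit — 2.39:1 into 3465×2772 spans the width: 3465.00 × 1449.79.
Second fit — the 5:4 canvas into 4624×4624 spans the width: 4624.00 × 3699.20 (×1.3345 from 3465×2772).
Applying the same ×1.3345: 1449.79 → 1934.73.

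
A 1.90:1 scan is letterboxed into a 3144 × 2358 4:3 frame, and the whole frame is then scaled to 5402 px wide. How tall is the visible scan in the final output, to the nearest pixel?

Fitted into 3144×2358, the scan spans the width; its height is 3144 / 1.900 ≈ 1654.74 px.
Resizing to 5402 px wide multiplies everything by 1.7182: 1654.74 → 2843.16 px.

2843 px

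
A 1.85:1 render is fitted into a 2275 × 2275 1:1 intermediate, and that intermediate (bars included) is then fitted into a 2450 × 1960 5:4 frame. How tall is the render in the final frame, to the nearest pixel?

1059 px

Inside the 2275×2275 canvas the render is width-limited at 2275.00 × 1229.73.
The 1:1 canvas is height-limited in 2450×1960, giving 1960.00 × 1960.00; scale factor 0.8615.
So the render's height is 1229.73 × 0.8615 ≈ 1059.46.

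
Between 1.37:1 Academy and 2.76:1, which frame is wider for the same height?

2.76:1

1.37 and 2.76; 2.76 > 1.37.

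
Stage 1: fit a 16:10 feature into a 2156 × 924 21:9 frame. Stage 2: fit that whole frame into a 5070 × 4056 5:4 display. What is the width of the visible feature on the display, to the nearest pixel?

16:10 in 2156×924: fills the height, so the feature is 1478.40 × 924.00.
Second fit — the 21:9 canvas into 5070×4056 spans the width: 5070.00 × 2172.86 (×2.3516 from 2156×924).
Applying the same ×2.3516: 1478.40 → 3476.57.

3477 px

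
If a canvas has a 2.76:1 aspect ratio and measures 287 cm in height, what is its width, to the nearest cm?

792 cm

At 2.76:1, 287 × 2.760 ≈ 792.12.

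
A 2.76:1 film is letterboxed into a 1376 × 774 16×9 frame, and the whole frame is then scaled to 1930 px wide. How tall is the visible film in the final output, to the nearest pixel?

Fitted into 1376×774, the film spans the width; its height is 1376 / 2.760 ≈ 498.55 px.
Scaling 1376 → 1930 is ×1.4026, so the height becomes 498.55 × 1.4026 ≈ 699.28 px.

699 px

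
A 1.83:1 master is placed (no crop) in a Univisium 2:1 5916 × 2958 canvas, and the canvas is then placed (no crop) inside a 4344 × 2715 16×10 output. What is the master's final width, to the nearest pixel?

3975 px

1.83:1 in 5916×2958: fills the height, so the master is 5413.14 × 2958.00.
Second fit — the Univisium 2:1 canvas into 4344×2715 spans the width: 4344.00 × 2172.00 (×0.7343 from 5916×2958).
The master scales with it: width 5413.14 × 0.7343 ≈ 3974.76.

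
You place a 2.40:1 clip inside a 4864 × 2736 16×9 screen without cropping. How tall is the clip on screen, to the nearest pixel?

2.40:1 is wider than 16×9, so it spans the full width.
The clip is 4864 / 2.400 ≈ 2026.67 px tall.

2027 px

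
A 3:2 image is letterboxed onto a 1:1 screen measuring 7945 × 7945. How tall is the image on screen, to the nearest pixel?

5297 px

3:2 (1.500) > 1:1 (1.000), so the image fills the width.
Content height = 7945 × 2/3 ≈ 5296.67 px.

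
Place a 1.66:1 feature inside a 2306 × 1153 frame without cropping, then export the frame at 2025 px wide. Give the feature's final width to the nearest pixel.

1681 px

Fitted into 2306×1153, the feature spans the height; its width is 1153 × 1.660 ≈ 1913.98 px.
Scaling 2306 → 2025 is ×0.8781, so the width becomes 1913.98 × 0.8781 ≈ 1680.75 px.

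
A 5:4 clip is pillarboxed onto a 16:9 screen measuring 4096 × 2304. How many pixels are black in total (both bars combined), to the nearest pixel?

Since 1.250 < 1.778, the clip is height-limited.
Content width = 2304 × 5/4 ≈ 2880.0000 px.
Black = 4096 − 2880.0000 = 1216.0000 px.
Across the 2304-px span: 1216.0000 × 2304 ≈ 2801664 px.

2801664 pixels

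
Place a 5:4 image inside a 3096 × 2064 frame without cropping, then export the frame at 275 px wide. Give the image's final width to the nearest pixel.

In the 3096×2064 frame the image fills the height: width = 2064 × 5/4 ≈ 2580.00 px.
The frame scales by 275/3096 = 0.0888; 2580.00 × 0.0888 ≈ 229.17 px.

229 px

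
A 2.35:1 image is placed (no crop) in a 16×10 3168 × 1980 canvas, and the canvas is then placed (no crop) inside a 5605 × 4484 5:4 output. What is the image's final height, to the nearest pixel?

2385 px

First fit — 2.35:1 into 3168×1980 spans the width: 3168.00 × 1348.09.
16×10 in 5605×4484: fills the width, so the intermediate becomes 5605.00 × 3503.12 — a scale of ×1.7693.
So the image's height is 1348.09 × 1.7693 ≈ 2385.11.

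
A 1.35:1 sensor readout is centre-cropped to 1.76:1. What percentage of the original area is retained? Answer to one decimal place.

76.7%

1.76:1 is wider than 1.35:1, so the crop keeps the full width and trims the height.
(1.350)/(1.760) ≈ 0.767 of the area survives.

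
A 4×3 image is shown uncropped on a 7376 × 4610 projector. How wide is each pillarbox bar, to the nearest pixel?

615 px

4×3 is narrower than 16:10, so it spans the full height.
That makes the image 6146.67 px wide (4610 × 4/3).
Leftover width: 7376 − 6146.67 = 1229.33 px → 614.67 each side.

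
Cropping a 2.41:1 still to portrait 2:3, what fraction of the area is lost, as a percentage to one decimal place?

Going from 2.41:1 to portrait 2:3 means cutting width while keeping height.
Area ratio = (0.667)/(2.410) = 27.66%; the remaining 72.34% is cropped out.

72.3%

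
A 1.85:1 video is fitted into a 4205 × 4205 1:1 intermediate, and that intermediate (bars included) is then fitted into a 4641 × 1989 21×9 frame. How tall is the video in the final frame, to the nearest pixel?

1.85:1 in 4205×4205: fills the width, so the video is 4205.00 × 2272.97.
The 1:1 canvas is height-limited in 4641×1989, giving 1989.00 × 1989.00; scale factor 0.4730.
The video scales with it: height 2272.97 × 0.4730 ≈ 1075.14.

1075 px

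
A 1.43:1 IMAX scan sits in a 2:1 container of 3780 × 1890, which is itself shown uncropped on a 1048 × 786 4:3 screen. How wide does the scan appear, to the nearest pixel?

1.43:1 IMAX in 3780×1890: fills the height, so the scan is 2702.70 × 1890.00.
The 2:1 canvas is width-limited in 1048×786, giving 1048.00 × 524.00; scale factor 0.2772.
Applying the same ×0.2772: 2702.70 → 749.32.

749 px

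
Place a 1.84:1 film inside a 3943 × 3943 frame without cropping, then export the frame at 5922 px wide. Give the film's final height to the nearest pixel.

3218 px

In the 3943×3943 frame the film fills the width: height = 3943 / 1.840 ≈ 2142.93 px.
Scaling 3943 → 5922 is ×1.5019, so the height becomes 2142.93 × 1.5019 ≈ 3218.48 px.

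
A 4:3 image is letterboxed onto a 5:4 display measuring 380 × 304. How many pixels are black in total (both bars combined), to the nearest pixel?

7220 pixels

4:3 is wider than 5:4, so it spans the full width.
That makes the image 285.0000 px tall (380 × 3/4).
Black = 304 − 285.0000 = 19.0000 px.
That's 19.0000 × 380 ≈ 7220 black pixels.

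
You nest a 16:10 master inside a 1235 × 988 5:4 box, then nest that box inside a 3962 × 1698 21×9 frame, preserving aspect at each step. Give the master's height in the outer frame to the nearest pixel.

Inside the 1235×988 canvas the master is width-limited at 1235.00 × 771.88.
The 5:4 canvas is height-limited in 3962×1698, giving 2122.50 × 1698.00; scale factor 1.7186.
Applying the same ×1.7186: 771.88 → 1326.56.

1327 px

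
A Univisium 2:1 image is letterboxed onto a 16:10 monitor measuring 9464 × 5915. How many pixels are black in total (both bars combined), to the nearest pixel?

11195912 pixels

Univisium 2:1 is wider than 16:10, so it spans the full width.
Content height = 9464 × 1/2 ≈ 4732.0000 px.
5915 − 4732.0000 = 1183.0000 px of bars.
That's 1183.0000 × 9464 ≈ 11195912 black pixels.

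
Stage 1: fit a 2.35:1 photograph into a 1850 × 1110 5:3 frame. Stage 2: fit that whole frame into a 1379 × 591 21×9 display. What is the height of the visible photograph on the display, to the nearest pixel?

First fit — 2.35:1 into 1850×1110 spans the width: 1850.00 × 787.23.
Second fit — the 5:3 canvas into 1379×591 spans the height: 985.00 × 591.00 (×0.5324 from 1850×1110).
So the photograph's height is 787.23 × 0.5324 ≈ 419.15.

419 px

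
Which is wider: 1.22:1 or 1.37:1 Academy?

1.22 and 1.37; 1.37 > 1.22.

1.37:1 Academy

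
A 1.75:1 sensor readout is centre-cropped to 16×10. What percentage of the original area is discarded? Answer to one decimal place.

The height stays; only width is cut (since 16×10 is narrower than 1.75:1).
(1.600)/(1.750) ≈ 0.914 of the area survives, leaving 8.57% discarded.

8.6%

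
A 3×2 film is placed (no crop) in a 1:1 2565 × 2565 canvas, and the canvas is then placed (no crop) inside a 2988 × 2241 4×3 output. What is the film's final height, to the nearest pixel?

Inside the 2565×2565 canvas the film is width-limited at 2565.00 × 1710.00.
The 1:1 canvas is height-limited in 2988×2241, giving 2241.00 × 2241.00; scale factor 0.8737.
Applying the same ×0.8737: 1710.00 → 1494.00.

1494 px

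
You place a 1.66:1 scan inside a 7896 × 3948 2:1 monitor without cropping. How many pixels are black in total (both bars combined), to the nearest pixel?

1.66:1 (1.660) < 2:1 (2.000), so the scan fills the height.
That makes the image 6553.6800 px wide (3948 × 1.660).
Leftover width: 7896 − 6553.6800 = 1342.3200 px.
That's 1342.3200 × 3948 ≈ 5299479 black pixels.

5299479 pixels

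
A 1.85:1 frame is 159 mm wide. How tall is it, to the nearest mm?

86 mm

At 1.85:1, 159 / 1.850 ≈ 85.95.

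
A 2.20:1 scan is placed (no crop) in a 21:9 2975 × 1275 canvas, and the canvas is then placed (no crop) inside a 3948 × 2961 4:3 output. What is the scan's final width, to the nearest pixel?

3722 px

2.20:1 in 2975×1275: fills the height, so the scan is 2805.00 × 1275.00.
The 21:9 canvas is width-limited in 3948×2961, giving 3948.00 × 1692.00; scale factor 1.3271.
Applying the same ×1.3271: 2805.00 → 3722.40.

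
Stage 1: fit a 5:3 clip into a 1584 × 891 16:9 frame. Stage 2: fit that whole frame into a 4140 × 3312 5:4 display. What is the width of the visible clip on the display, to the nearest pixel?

First fit — 5:3 into 1584×891 spans the height: 1485.00 × 891.00.
16:9 in 4140×3312: fills the width, so the intermediate becomes 4140.00 × 2328.75 — a scale of ×2.6136.
So the clip's width is 1485.00 × 2.6136 ≈ 3881.25.

3881 px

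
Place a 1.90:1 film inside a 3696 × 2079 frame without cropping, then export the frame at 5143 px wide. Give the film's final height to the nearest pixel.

Fitted into 3696×2079, the film spans the width; its height is 3696 / 1.900 ≈ 1945.26 px.
The frame scales by 5143/3696 = 1.3915; 1945.26 × 1.3915 ≈ 2706.84 px.

2707 px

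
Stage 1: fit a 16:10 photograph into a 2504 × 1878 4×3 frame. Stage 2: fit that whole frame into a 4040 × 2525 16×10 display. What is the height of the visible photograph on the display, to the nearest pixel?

2104 px

16:10 in 2504×1878: fills the width, so the photograph is 2504.00 × 1565.00.
Second fit — the 4×3 canvas into 4040×2525 spans the height: 3366.67 × 2525.00 (×1.3445 from 2504×1878).
Applying the same ×1.3445: 1565.00 → 2104.17.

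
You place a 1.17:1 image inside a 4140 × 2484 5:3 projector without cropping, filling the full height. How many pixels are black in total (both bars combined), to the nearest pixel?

Content width = 2484 × 1.170 ≈ 2906.2800 px.
Black = 4140 − 2906.2800 = 1233.7200 px.
Bar area = 1233.7200 × 2484 ≈ 3064560 px.

3064560 pixels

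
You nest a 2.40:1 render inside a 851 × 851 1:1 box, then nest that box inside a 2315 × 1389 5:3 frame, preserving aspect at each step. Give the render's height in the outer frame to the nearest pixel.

2.40:1 in 851×851: fills the width, so the render is 851.00 × 354.58.
The 1:1 canvas is height-limited in 2315×1389, giving 1389.00 × 1389.00; scale factor 1.6322.
The render scales with it: height 354.58 × 1.6322 ≈ 578.75.

579 px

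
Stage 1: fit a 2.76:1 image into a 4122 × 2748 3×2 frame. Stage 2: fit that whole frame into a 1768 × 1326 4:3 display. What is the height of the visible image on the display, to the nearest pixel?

641 px

Inside the 4122×2748 canvas the image is width-limited at 4122.00 × 1493.48.
The 3×2 canvas is width-limited in 1768×1326, giving 1768.00 × 1178.67; scale factor 0.4289.
Applying the same ×0.4289: 1493.48 → 640.58.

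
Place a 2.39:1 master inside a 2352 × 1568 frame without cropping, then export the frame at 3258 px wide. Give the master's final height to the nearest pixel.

Fitted into 2352×1568, the master spans the width; its height is 2352 / 2.390 ≈ 984.10 px.
Scaling 2352 → 3258 is ×1.3852, so the height becomes 984.10 × 1.3852 ≈ 1363.18 px.

1363 px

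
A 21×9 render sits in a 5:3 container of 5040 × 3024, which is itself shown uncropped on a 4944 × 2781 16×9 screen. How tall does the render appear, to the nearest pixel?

1986 px

21×9 in 5040×3024: fills the width, so the render is 5040.00 × 2160.00.
The 5:3 canvas is height-limited in 4944×2781, giving 4635.00 × 2781.00; scale factor 0.9196.
Applying the same ×0.9196: 2160.00 → 1986.43.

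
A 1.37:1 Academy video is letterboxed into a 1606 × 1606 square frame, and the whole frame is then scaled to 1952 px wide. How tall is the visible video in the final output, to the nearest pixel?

1425 px

Fitted into 1606×1606, the video spans the width; its height is 1606 / 1.370 ≈ 1172.26 px.
Scaling 1606 → 1952 is ×1.2154, so the height becomes 1172.26 × 1.2154 ≈ 1424.82 px.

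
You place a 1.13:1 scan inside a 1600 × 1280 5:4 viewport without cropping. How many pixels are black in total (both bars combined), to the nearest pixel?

1.13:1 is narrower than 5:4, so it spans the full height.
That makes the image 1446.4000 px wide (1280 × 1.130).
Leftover width: 1600 − 1446.4000 = 153.6000 px.
That's 153.6000 × 1280 ≈ 196608 black pixels.

196608 pixels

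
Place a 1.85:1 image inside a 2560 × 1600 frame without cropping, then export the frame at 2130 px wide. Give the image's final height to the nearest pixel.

1151 px

At 2560×1600 the image is width-limited, so height = 2560 / 1.850 ≈ 1383.78 px.
Scaling 2560 → 2130 is ×0.8320, so the height becomes 1383.78 × 0.8320 ≈ 1151.35 px.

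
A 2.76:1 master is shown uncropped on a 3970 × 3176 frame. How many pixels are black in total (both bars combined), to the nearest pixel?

6898249 pixels

Since 2.760 > 1.250, the master is width-limited.
The master is 3970 / 2.760 ≈ 1438.4058 px tall.
3176 − 1438.4058 = 1737.5942 px of bars.
Bar area = 1737.5942 × 3970 ≈ 6898249 px.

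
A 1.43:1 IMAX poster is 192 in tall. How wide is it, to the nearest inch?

At 1.43:1 IMAX, 192 × 1.430 ≈ 274.56.

275 in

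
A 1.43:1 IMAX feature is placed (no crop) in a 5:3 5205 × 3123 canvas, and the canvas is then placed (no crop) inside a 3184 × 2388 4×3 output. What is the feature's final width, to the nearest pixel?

First fit — 1.43:1 IMAX into 5205×3123 spans the height: 4465.89 × 3123.00.
The 5:3 canvas is width-limited in 3184×2388, giving 3184.00 × 1910.40; scale factor 0.6117.
The feature scales with it: width 4465.89 × 0.6117 ≈ 2731.87.

2732 px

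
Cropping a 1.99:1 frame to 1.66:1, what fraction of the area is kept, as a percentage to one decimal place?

83.4%

Going from 1.99:1 to 1.66:1 means cutting width while keeping height.
(1.660)/(1.990) ≈ 0.834 of the area survives.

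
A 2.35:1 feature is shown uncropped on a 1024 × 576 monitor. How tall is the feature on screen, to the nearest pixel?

436 px

Since 2.350 > 1.778, the feature is width-limited.
Content height = 1024 / 2.350 ≈ 435.74 px.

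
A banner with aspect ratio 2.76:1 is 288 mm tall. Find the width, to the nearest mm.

288 × 2.760 = 794.88.

795 mm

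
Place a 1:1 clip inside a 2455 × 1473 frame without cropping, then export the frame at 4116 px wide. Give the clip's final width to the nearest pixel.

2470 px

Fitted into 2455×1473, the clip spans the height; its width is 1473 × 1/1 ≈ 1473.00 px.
Resizing to 4116 px wide multiplies everything by 1.6766: 1473.00 → 2469.60 px.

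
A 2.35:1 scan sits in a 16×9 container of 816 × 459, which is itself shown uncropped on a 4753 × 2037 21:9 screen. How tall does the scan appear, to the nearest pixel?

First fit — 2.35:1 into 816×459 spans the width: 816.00 × 347.23.
16×9 in 4753×2037: fills the height, so the intermediate becomes 3621.33 × 2037.00 — a scale of ×4.4379.
The scan scales with it: height 347.23 × 4.4379 ≈ 1540.99.

1541 px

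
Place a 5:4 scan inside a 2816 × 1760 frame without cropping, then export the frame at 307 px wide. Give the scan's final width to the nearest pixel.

240 px

At 2816×1760 the scan is height-limited, so width = 1760 × 5/4 ≈ 2200.00 px.
Resizing to 307 px wide multiplies everything by 0.1090: 2200.00 → 239.84 px.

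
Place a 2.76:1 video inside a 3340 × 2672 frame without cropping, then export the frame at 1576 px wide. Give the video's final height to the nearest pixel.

571 px

Fitted into 3340×2672, the video spans the width; its height is 3340 / 2.760 ≈ 1210.14 px.
Scaling 3340 → 1576 is ×0.4719, so the height becomes 1210.14 × 0.4719 ≈ 571.01 px.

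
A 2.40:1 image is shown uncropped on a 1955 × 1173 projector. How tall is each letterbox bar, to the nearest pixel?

Since 2.400 > 1.667, the image is width-limited.
That makes the image 814.58 px tall (1955 / 2.400).
Leftover height: 1173 − 814.58 = 358.42 px → 179.21 each side.

179 px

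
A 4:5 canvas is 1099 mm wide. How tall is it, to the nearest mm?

1374 mm

At 4:5, 1099 / 4 × 5 ≈ 1373.75.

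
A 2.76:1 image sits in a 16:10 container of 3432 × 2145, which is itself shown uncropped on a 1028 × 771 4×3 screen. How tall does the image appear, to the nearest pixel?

2.76:1 in 3432×2145: fills the width, so the image is 3432.00 × 1243.48.
The 16:10 canvas is width-limited in 1028×771, giving 1028.00 × 642.50; scale factor 0.2995.
So the image's height is 1243.48 × 0.2995 ≈ 372.46.

372 px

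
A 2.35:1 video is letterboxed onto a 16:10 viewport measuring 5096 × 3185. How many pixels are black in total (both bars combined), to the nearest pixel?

Since 2.350 > 1.600, the video is width-limited.
That makes the image 2168.5106 px tall (5096 / 2.350).
3185 − 2168.5106 = 1016.4894 px of bars.
Bar area = 1016.4894 × 5096 ≈ 5180030 px.

5180030 pixels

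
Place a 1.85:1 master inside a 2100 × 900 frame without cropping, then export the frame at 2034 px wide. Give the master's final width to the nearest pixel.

1613 px

At 2100×900 the master is height-limited, so width = 900 × 1.850 ≈ 1665.00 px.
The frame scales by 2034/2100 = 0.9686; 1665.00 × 0.9686 ≈ 1612.67 px.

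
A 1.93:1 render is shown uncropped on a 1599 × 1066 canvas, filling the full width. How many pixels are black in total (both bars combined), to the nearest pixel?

The render is 1599 / 1.930 ≈ 828.4974 px tall.
Black = 1066 − 828.4974 = 237.5026 px.
Bar area = 237.5026 × 1599 ≈ 379767 px.

379767 pixels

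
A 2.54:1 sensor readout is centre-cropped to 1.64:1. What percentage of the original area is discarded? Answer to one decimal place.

The height stays; only width is cut (since 1.64:1 is narrower than 2.54:1).
Fraction kept = (1.640)/(2.540) ≈ 64.57%, so 35.43% is lost.

35.4%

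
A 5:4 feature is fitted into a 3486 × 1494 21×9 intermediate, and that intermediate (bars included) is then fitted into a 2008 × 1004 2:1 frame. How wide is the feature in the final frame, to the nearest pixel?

5:4 in 3486×1494: fills the height, so the feature is 1867.50 × 1494.00.
21×9 in 2008×1004: fills the width, so the intermediate becomes 2008.00 × 860.57 — a scale of ×0.5760.
So the feature's width is 1867.50 × 0.5760 ≈ 1075.71.

1076 px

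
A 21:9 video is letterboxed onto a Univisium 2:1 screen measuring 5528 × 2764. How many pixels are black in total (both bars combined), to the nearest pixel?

21:9 (2.333) > Univisium 2:1 (2.000), so the video fills the width.
That makes the image 2369.1429 px tall (5528 × 9/21).
Black = 2764 − 2369.1429 = 394.8571 px.
Across the 5528-px span: 394.8571 × 5528 ≈ 2182770 px.

2182770 pixels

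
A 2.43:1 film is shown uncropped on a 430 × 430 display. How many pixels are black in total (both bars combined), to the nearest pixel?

108809 pixels

2.43:1 (2.430) > square (1.000), so the film fills the width.
That makes the image 176.9547 px tall (430 / 2.430).
Leftover height: 430 − 176.9547 = 253.0453 px.
That's 253.0453 × 430 ≈ 108809 black pixels.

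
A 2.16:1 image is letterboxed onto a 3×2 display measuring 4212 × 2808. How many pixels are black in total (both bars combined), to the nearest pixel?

Since 2.160 > 1.500, the image is width-limited.
Content height = 4212 / 2.160 ≈ 1950.0000 px.
Black = 2808 − 1950.0000 = 858.0000 px.
Bar area = 858.0000 × 4212 ≈ 3613896 px.

3613896 pixels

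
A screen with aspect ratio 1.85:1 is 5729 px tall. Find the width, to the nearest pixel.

5729 × 1.850 = 10598.65.

10599 px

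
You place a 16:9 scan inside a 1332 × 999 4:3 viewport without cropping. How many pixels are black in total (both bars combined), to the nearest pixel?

332667 pixels

16:9 (1.778) > 4:3 (1.333), so the scan fills the width.
The scan is 1332 × 9/16 ≈ 749.2500 px tall.
999 − 749.2500 = 249.7500 px of bars.
That's 249.7500 × 1332 ≈ 332667 black pixels.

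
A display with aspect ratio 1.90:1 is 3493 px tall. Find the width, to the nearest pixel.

6637 px

At 1.90:1, 3493 × 1.900 ≈ 6636.70.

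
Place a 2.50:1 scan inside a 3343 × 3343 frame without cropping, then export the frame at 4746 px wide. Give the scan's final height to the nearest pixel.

1898 px

In the 3343×3343 frame the scan fills the width: height = 3343 / 2.500 ≈ 1337.20 px.
Resizing to 4746 px wide multiplies everything by 1.4197: 1337.20 → 1898.40 px.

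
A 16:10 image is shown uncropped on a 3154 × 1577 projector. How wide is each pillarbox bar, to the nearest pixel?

315 px

16:10 (1.600) < 2:1 (2.000), so the image fills the height.
Content width = 1577 × 16/10 ≈ 2523.20 px.
Leftover width: 3154 − 2523.20 = 630.80 px → 315.40 each side.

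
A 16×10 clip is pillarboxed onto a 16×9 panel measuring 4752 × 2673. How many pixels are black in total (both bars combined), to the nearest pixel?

1270210 pixels

16×10 is narrower than 16×9, so it spans the full height.
The clip is 2673 × 16/10 ≈ 4276.8000 px wide.
4752 − 4276.8000 = 475.2000 px of bars.
Across the 2673-px span: 475.2000 × 2673 ≈ 1270210 px.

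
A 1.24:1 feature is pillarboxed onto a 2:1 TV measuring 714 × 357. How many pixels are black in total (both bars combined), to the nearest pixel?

96861 pixels

1.24:1 (1.240) < 2:1 (2.000), so the feature fills the height.
The feature is 357 × 1.240 ≈ 442.6800 px wide.
Leftover width: 714 − 442.6800 = 271.3200 px.
Across the 357-px span: 271.3200 × 357 ≈ 96861 px.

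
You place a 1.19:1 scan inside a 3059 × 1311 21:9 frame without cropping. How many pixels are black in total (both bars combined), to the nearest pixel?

1965071 pixels

1.19:1 (1.190) < 21:9 (2.333), so the scan fills the height.
Content width = 1311 × 1.190 ≈ 1560.0900 px.
3059 − 1560.0900 = 1498.9100 px of bars.
Bar area = 1498.9100 × 1311 ≈ 1965071 px.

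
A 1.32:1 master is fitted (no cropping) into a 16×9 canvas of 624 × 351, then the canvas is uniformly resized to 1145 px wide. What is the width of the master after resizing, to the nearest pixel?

In the 624×351 frame the master fills the height: width = 351 × 1.320 ≈ 463.32 px.
The frame scales by 1145/624 = 1.8349; 463.32 × 1.8349 ≈ 850.16 px.

850 px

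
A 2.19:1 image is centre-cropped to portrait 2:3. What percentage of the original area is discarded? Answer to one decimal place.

portrait 2:3 is narrower than 2.19:1, so the crop keeps the full height and trims the width.
Area ratio = (0.667)/(2.190) = 30.44%; the remaining 69.56% is cropped out.

69.6%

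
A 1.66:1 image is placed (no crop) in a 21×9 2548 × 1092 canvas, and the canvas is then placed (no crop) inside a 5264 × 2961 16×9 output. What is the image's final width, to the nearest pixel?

3745 px

Inside the 2548×1092 canvas the image is height-limited at 1812.72 × 1092.00.
21×9 in 5264×2961: fills the width, so the intermediate becomes 5264.00 × 2256.00 — a scale of ×2.0659.
So the image's width is 1812.72 × 2.0659 ≈ 3744.96.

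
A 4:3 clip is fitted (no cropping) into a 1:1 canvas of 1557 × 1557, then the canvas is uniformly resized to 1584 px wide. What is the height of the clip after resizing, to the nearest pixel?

1188 px

In the 1557×1557 frame the clip fills the width: height = 1557 × 3/4 ≈ 1167.75 px.
Resizing to 1584 px wide multiplies everything by 1.0173: 1167.75 → 1188.00 px.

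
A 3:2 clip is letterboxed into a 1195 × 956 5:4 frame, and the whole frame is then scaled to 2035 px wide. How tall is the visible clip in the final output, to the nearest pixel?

1357 px

At 1195×956 the clip is width-limited, so height = 1195 × 2/3 ≈ 796.67 px.
The frame scales by 2035/1195 = 1.7029; 796.67 × 1.7029 ≈ 1356.67 px.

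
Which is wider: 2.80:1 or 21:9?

2.8 and 21:9 = 2.333; 2.8 > 2.333.

2.80:1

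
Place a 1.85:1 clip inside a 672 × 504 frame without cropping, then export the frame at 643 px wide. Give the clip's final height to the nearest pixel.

In the 672×504 frame the clip fills the width: height = 672 / 1.850 ≈ 363.24 px.
The frame scales by 643/672 = 0.9568; 363.24 × 0.9568 ≈ 347.57 px.

348 px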